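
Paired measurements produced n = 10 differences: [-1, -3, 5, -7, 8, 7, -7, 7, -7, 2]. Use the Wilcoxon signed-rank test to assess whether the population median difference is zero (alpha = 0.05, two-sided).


Step 1: Drop any zero differences (none here) and take |d_i|.
|d| = [1, 3, 5, 7, 8, 7, 7, 7, 7, 2]
Step 2: Midrank |d_i| (ties get averaged ranks).
ranks: |1|->1, |3|->3, |5|->4, |7|->7, |8|->10, |7|->7, |7|->7, |7|->7, |7|->7, |2|->2
Step 3: Attach original signs; sum ranks with positive sign and with negative sign.
W+ = 4 + 10 + 7 + 7 + 2 = 30
W- = 1 + 3 + 7 + 7 + 7 = 25
(Check: W+ + W- = 55 should equal n(n+1)/2 = 55.)
Step 4: Test statistic W = min(W+, W-) = 25.
Step 5: Ties in |d|, so use the tie-corrected normal approximation.
        E[W] = n(n+1)/4 = 10*11/4 = 27.5.
        Tie groups: |d|=7 (t=5); sum(t^3 - t) = 120.
        Var[W] = n(n+1)(2n+1)/24 - sum(t^3-t)/48 = 2310/24 - 120/48 = 93.75.
        z = (W - E[W]) / sqrt(Var[W]) = (25 - 27.5) / 9.6825 = -0.2582.
        Two-sided p = 2*Phi(z) = 0.796253.
Step 6: alpha = 0.05. fail to reject H0.

W+ = 30, W- = 25, W = min = 25, p = 0.796253, fail to reject H0.


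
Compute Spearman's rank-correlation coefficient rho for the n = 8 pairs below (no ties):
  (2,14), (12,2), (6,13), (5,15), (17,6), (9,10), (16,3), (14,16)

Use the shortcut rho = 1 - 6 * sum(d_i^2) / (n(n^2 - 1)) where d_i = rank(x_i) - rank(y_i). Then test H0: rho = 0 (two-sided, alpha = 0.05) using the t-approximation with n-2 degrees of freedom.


Step 1: Rank x and y separately (midranks; no ties here).
rank(x): 2->1, 12->5, 6->3, 5->2, 17->8, 9->4, 16->7, 14->6
rank(y): 14->6, 2->1, 13->5, 15->7, 6->3, 10->4, 3->2, 16->8
Step 2: d_i = R_x(i) - R_y(i); compute d_i^2.
  (1-6)^2=25, (5-1)^2=16, (3-5)^2=4, (2-7)^2=25, (8-3)^2=25, (4-4)^2=0, (7-2)^2=25, (6-8)^2=4
sum(d^2) = 124.
Step 3: rho = 1 - 6*124 / (8*(8^2 - 1)) = 1 - 744/504 = -0.476190.
Step 4: Under H0, t = rho * sqrt((n-2)/(1-rho^2)) = -1.3265 ~ t(6).
Step 5: Two-sided p-value from the t-distribution with 6 df = 0.232936.
Step 6: alpha = 0.05. fail to reject H0.

rho = -0.4762, p = 0.232936, fail to reject H0 at alpha = 0.05.


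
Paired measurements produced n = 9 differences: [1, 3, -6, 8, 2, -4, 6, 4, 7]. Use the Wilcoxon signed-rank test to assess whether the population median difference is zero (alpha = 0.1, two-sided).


Step 1: Drop any zero differences (none here) and take |d_i|.
|d| = [1, 3, 6, 8, 2, 4, 6, 4, 7]
Step 2: Midrank |d_i| (ties get averaged ranks).
ranks: |1|->1, |3|->3, |6|->6.5, |8|->9, |2|->2, |4|->4.5, |6|->6.5, |4|->4.5, |7|->8
Step 3: Attach original signs; sum ranks with positive sign and with negative sign.
W+ = 1 + 3 + 9 + 2 + 6.5 + 4.5 + 8 = 34
W- = 6.5 + 4.5 = 11
(Check: W+ + W- = 45 should equal n(n+1)/2 = 45.)
Step 4: Test statistic W = min(W+, W-) = 11.
Step 5: Ties in |d|, so use the tie-corrected normal approximation.
        E[W] = n(n+1)/4 = 9*10/4 = 22.5.
        Tie groups: |d|=4 (t=2), |d|=6 (t=2); sum(t^3 - t) = 12.
        Var[W] = n(n+1)(2n+1)/24 - sum(t^3-t)/48 = 1710/24 - 12/48 = 71.
        z = (W - E[W]) / sqrt(Var[W]) = (11 - 22.5) / 8.4261 = -1.3648.
        Two-sided p = 2*Phi(z) = 0.172316.
Step 6: alpha = 0.1. fail to reject H0.

W+ = 34, W- = 11, W = min = 11, p = 0.172316, fail to reject H0.


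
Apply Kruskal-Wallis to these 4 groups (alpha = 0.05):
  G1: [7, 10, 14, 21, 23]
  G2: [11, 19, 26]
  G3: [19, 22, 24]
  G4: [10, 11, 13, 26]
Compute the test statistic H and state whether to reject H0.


Step 1: Combine all N = 15 observations and assign midranks.
sorted (value, group, rank): (7,G1,1), (10,G1,2.5), (10,G4,2.5), (11,G2,4.5), (11,G4,4.5), (13,G4,6), (14,G1,7), (19,G2,8.5), (19,G3,8.5), (21,G1,10), (22,G3,11), (23,G1,12), (24,G3,13), (26,G2,14.5), (26,G4,14.5)
Step 2: Sum ranks within each group.
R_1 = 32.5 (n_1 = 5)
R_2 = 27.5 (n_2 = 3)
R_3 = 32.5 (n_3 = 3)
R_4 = 27.5 (n_4 = 4)
Step 3: H = 12/(N(N+1)) * sum(R_i^2/n_i) - 3(N+1)
     = 12/(15*16) * (32.5^2/5 + 27.5^2/3 + 32.5^2/3 + 27.5^2/4) - 3*16
     = 0.050000 * 1004.48 - 48
     = 2.223958.
Step 4: Ties present; correction factor C = 1 - 24/(15^3 - 15) = 0.992857. Corrected H = 2.223958 / 0.992857 = 2.239958.
Step 5: Under H0, H ~ chi^2(3); p-value = 0.524121.
Step 6: alpha = 0.05. fail to reject H0.

H = 2.2400, df = 3, p = 0.524121, fail to reject H0.


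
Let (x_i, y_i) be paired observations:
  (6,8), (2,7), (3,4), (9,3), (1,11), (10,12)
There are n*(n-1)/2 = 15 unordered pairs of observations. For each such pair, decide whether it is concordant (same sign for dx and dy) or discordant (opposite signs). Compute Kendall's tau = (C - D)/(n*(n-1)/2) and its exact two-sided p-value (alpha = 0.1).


Step 1: Enumerate the 15 unordered pairs (i,j) with i<j and classify each by sign(x_j-x_i) * sign(y_j-y_i).
  (1,2):dx=-4,dy=-1->C; (1,3):dx=-3,dy=-4->C; (1,4):dx=+3,dy=-5->D; (1,5):dx=-5,dy=+3->D
  (1,6):dx=+4,dy=+4->C; (2,3):dx=+1,dy=-3->D; (2,4):dx=+7,dy=-4->D; (2,5):dx=-1,dy=+4->D
  (2,6):dx=+8,dy=+5->C; (3,4):dx=+6,dy=-1->D; (3,5):dx=-2,dy=+7->D; (3,6):dx=+7,dy=+8->C
  (4,5):dx=-8,dy=+8->D; (4,6):dx=+1,dy=+9->C; (5,6):dx=+9,dy=+1->C
Step 2: C = 7, D = 8, total pairs = 15.
Step 3: tau = (C - D)/(n(n-1)/2) = (7 - 8)/15 = -0.066667.
Step 4: Exact two-sided p-value (enumerate n! = 720 permutations of y under H0): p = 1.000000.
Step 5: alpha = 0.1. fail to reject H0.

tau_b = -0.0667 (C=7, D=8), p = 1.000000, fail to reject H0.


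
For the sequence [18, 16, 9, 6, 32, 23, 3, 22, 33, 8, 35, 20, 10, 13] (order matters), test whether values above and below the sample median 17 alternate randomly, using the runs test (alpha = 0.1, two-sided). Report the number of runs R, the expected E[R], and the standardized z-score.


Step 1: Compute median = 17; label A = above, B = below.
Labels in order: ABBBAABAABAABB  (n_A = 7, n_B = 7)
Step 2: Count runs R = 8.
Step 3: Under H0 (random ordering), E[R] = 2*n_A*n_B/(n_A+n_B) + 1 = 2*7*7/14 + 1 = 8.0000.
        Var[R] = 2*n_A*n_B*(2*n_A*n_B - n_A - n_B) / ((n_A+n_B)^2 * (n_A+n_B-1)) = 8232/2548 = 3.2308.
        SD[R] = 1.7974.
Step 4: R = E[R], so z = 0 with no continuity correction.
Step 5: Two-sided p-value via normal approximation = 2*(1 - Phi(|z|)) = 1.000000.
Step 6: alpha = 0.1. fail to reject H0.

R = 8, z = 0.0000, p = 1.000000, fail to reject H0.


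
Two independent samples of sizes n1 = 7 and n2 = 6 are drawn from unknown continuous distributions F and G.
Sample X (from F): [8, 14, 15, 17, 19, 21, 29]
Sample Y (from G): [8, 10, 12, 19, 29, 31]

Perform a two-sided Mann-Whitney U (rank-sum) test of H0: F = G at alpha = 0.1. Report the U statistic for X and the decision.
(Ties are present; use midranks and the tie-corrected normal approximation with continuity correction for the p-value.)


Step 1: Combine and sort all 13 observations; assign midranks.
sorted (value, group): (8,X), (8,Y), (10,Y), (12,Y), (14,X), (15,X), (17,X), (19,X), (19,Y), (21,X), (29,X), (29,Y), (31,Y)
ranks: 8->1.5, 8->1.5, 10->3, 12->4, 14->5, 15->6, 17->7, 19->8.5, 19->8.5, 21->10, 29->11.5, 29->11.5, 31->13
Step 2: Rank sum for X: R1 = 1.5 + 5 + 6 + 7 + 8.5 + 10 + 11.5 = 49.5.
Step 3: U_X = R1 - n1(n1+1)/2 = 49.5 - 7*8/2 = 49.5 - 28 = 21.5.
       U_Y = n1*n2 - U_X = 42 - 21.5 = 20.5.
Step 4: Ties are present, so use the tie-corrected normal approximation (with continuity correction) for the p-value.
Step 5: p-value = 1.000000; compare to alpha = 0.1. fail to reject H0.

U_X = 21.5, p = 1.000000, fail to reject H0 at alpha = 0.1.


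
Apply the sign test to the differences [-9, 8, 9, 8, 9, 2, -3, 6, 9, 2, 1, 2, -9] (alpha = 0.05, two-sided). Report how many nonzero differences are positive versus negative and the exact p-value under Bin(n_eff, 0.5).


Step 1: Discard zero differences. Original n = 13; n_eff = number of nonzero differences = 13.
Nonzero differences (with sign): -9, +8, +9, +8, +9, +2, -3, +6, +9, +2, +1, +2, -9
Step 2: Count signs: positive = 10, negative = 3.
Step 3: Under H0: P(positive) = 0.5, so the number of positives S ~ Bin(13, 0.5).
Step 4: Two-sided exact p-value = sum of Bin(13,0.5) probabilities at or below the observed probability = 0.092285.
Step 5: alpha = 0.05. fail to reject H0.

n_eff = 13, pos = 10, neg = 3, p = 0.092285, fail to reject H0.


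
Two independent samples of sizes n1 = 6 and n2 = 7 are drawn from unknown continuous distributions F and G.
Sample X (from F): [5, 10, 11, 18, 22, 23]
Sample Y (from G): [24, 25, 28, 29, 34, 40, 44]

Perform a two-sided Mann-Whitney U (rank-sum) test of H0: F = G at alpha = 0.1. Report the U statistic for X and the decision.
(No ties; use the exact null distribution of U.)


Step 1: Combine and sort all 13 observations; assign midranks.
sorted (value, group): (5,X), (10,X), (11,X), (18,X), (22,X), (23,X), (24,Y), (25,Y), (28,Y), (29,Y), (34,Y), (40,Y), (44,Y)
ranks: 5->1, 10->2, 11->3, 18->4, 22->5, 23->6, 24->7, 25->8, 28->9, 29->10, 34->11, 40->12, 44->13
Step 2: Rank sum for X: R1 = 1 + 2 + 3 + 4 + 5 + 6 = 21.
Step 3: U_X = R1 - n1(n1+1)/2 = 21 - 6*7/2 = 21 - 21 = 0.
       U_Y = n1*n2 - U_X = 42 - 0 = 42.
Step 4: No ties, so the exact null distribution of U (based on enumerating the C(13,6) = 1716 equally likely rank assignments) gives the two-sided p-value.
Step 5: p-value = 0.001166; compare to alpha = 0.1. reject H0.

U_X = 0, p = 0.001166, reject H0 at alpha = 0.1.


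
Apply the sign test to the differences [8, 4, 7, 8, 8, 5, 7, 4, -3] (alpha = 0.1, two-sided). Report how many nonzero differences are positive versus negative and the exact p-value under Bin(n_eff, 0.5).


Step 1: Discard zero differences. Original n = 9; n_eff = number of nonzero differences = 9.
Nonzero differences (with sign): +8, +4, +7, +8, +8, +5, +7, +4, -3
Step 2: Count signs: positive = 8, negative = 1.
Step 3: Under H0: P(positive) = 0.5, so the number of positives S ~ Bin(9, 0.5).
Step 4: Two-sided exact p-value = sum of Bin(9,0.5) probabilities at or below the observed probability = 0.039062.
Step 5: alpha = 0.1. reject H0.

n_eff = 9, pos = 8, neg = 1, p = 0.039062, reject H0.


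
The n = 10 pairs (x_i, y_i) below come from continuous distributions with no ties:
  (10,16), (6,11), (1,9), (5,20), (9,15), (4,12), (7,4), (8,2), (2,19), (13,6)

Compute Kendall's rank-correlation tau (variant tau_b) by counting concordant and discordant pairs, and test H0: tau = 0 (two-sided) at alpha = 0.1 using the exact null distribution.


Step 1: Enumerate the 45 unordered pairs (i,j) with i<j and classify each by sign(x_j-x_i) * sign(y_j-y_i).
  (1,2):dx=-4,dy=-5->C; (1,3):dx=-9,dy=-7->C; (1,4):dx=-5,dy=+4->D; (1,5):dx=-1,dy=-1->C
  (1,6):dx=-6,dy=-4->C; (1,7):dx=-3,dy=-12->C; (1,8):dx=-2,dy=-14->C; (1,9):dx=-8,dy=+3->D
  (1,10):dx=+3,dy=-10->D; (2,3):dx=-5,dy=-2->C; (2,4):dx=-1,dy=+9->D; (2,5):dx=+3,dy=+4->C
  (2,6):dx=-2,dy=+1->D; (2,7):dx=+1,dy=-7->D; (2,8):dx=+2,dy=-9->D; (2,9):dx=-4,dy=+8->D
  (2,10):dx=+7,dy=-5->D; (3,4):dx=+4,dy=+11->C; (3,5):dx=+8,dy=+6->C; (3,6):dx=+3,dy=+3->C
  (3,7):dx=+6,dy=-5->D; (3,8):dx=+7,dy=-7->D; (3,9):dx=+1,dy=+10->C; (3,10):dx=+12,dy=-3->D
  (4,5):dx=+4,dy=-5->D; (4,6):dx=-1,dy=-8->C; (4,7):dx=+2,dy=-16->D; (4,8):dx=+3,dy=-18->D
  (4,9):dx=-3,dy=-1->C; (4,10):dx=+8,dy=-14->D; (5,6):dx=-5,dy=-3->C; (5,7):dx=-2,dy=-11->C
  (5,8):dx=-1,dy=-13->C; (5,9):dx=-7,dy=+4->D; (5,10):dx=+4,dy=-9->D; (6,7):dx=+3,dy=-8->D
  (6,8):dx=+4,dy=-10->D; (6,9):dx=-2,dy=+7->D; (6,10):dx=+9,dy=-6->D; (7,8):dx=+1,dy=-2->D
  (7,9):dx=-5,dy=+15->D; (7,10):dx=+6,dy=+2->C; (8,9):dx=-6,dy=+17->D; (8,10):dx=+5,dy=+4->C
  (9,10):dx=+11,dy=-13->D
Step 2: C = 19, D = 26, total pairs = 45.
Step 3: tau = (C - D)/(n(n-1)/2) = (19 - 26)/45 = -0.155556.
Step 4: Exact two-sided p-value (enumerate n! = 3628800 permutations of y under H0): p = 0.600654.
Step 5: alpha = 0.1. fail to reject H0.

tau_b = -0.1556 (C=19, D=26), p = 0.600654, fail to reject H0.


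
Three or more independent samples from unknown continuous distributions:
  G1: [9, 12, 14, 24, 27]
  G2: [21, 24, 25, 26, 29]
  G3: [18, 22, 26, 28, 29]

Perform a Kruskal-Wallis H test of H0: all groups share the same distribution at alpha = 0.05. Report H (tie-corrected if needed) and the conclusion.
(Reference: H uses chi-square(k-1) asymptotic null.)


Step 1: Combine all N = 15 observations and assign midranks.
sorted (value, group, rank): (9,G1,1), (12,G1,2), (14,G1,3), (18,G3,4), (21,G2,5), (22,G3,6), (24,G1,7.5), (24,G2,7.5), (25,G2,9), (26,G2,10.5), (26,G3,10.5), (27,G1,12), (28,G3,13), (29,G2,14.5), (29,G3,14.5)
Step 2: Sum ranks within each group.
R_1 = 25.5 (n_1 = 5)
R_2 = 46.5 (n_2 = 5)
R_3 = 48 (n_3 = 5)
Step 3: H = 12/(N(N+1)) * sum(R_i^2/n_i) - 3(N+1)
     = 12/(15*16) * (25.5^2/5 + 46.5^2/5 + 48^2/5) - 3*16
     = 0.050000 * 1023.3 - 48
     = 3.165000.
Step 4: Ties present; correction factor C = 1 - 18/(15^3 - 15) = 0.994643. Corrected H = 3.165000 / 0.994643 = 3.182047.
Step 5: Under H0, H ~ chi^2(2); p-value = 0.203717.
Step 6: alpha = 0.05. fail to reject H0.

H = 3.1820, df = 2, p = 0.203717, fail to reject H0.


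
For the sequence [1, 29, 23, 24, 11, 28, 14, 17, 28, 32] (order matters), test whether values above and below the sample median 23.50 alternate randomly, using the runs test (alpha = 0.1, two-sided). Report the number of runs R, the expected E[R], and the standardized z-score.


Step 1: Compute median = 23.50; label A = above, B = below.
Labels in order: BABABABBAA  (n_A = 5, n_B = 5)
Step 2: Count runs R = 8.
Step 3: Under H0 (random ordering), E[R] = 2*n_A*n_B/(n_A+n_B) + 1 = 2*5*5/10 + 1 = 6.0000.
        Var[R] = 2*n_A*n_B*(2*n_A*n_B - n_A - n_B) / ((n_A+n_B)^2 * (n_A+n_B-1)) = 2000/900 = 2.2222.
        SD[R] = 1.4907.
Step 4: Continuity-corrected z = (R - 0.5 - E[R]) / SD[R] = (8 - 0.5 - 6.0000) / 1.4907 = 1.0062.
Step 5: Two-sided p-value via normal approximation = 2*(1 - Phi(|z|)) = 0.314305.
Step 6: alpha = 0.1. fail to reject H0.

R = 8, z = 1.0062, p = 0.314305, fail to reject H0.


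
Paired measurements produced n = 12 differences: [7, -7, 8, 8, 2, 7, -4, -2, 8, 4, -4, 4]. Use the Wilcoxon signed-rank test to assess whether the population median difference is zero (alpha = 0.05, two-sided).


Step 1: Drop any zero differences (none here) and take |d_i|.
|d| = [7, 7, 8, 8, 2, 7, 4, 2, 8, 4, 4, 4]
Step 2: Midrank |d_i| (ties get averaged ranks).
ranks: |7|->8, |7|->8, |8|->11, |8|->11, |2|->1.5, |7|->8, |4|->4.5, |2|->1.5, |8|->11, |4|->4.5, |4|->4.5, |4|->4.5
Step 3: Attach original signs; sum ranks with positive sign and with negative sign.
W+ = 8 + 11 + 11 + 1.5 + 8 + 11 + 4.5 + 4.5 = 59.5
W- = 8 + 4.5 + 1.5 + 4.5 = 18.5
(Check: W+ + W- = 78 should equal n(n+1)/2 = 78.)
Step 4: Test statistic W = min(W+, W-) = 18.5.
Step 5: Ties in |d|, so use the tie-corrected normal approximation.
        E[W] = n(n+1)/4 = 12*13/4 = 39.
        Tie groups: |d|=2 (t=2), |d|=4 (t=4), |d|=7 (t=3), |d|=8 (t=3); sum(t^3 - t) = 114.
        Var[W] = n(n+1)(2n+1)/24 - sum(t^3-t)/48 = 3900/24 - 114/48 = 160.125.
        z = (W - E[W]) / sqrt(Var[W]) = (18.5 - 39) / 12.6541 = -1.6200.
        Two-sided p = 2*Phi(z) = 0.105225.
Step 6: alpha = 0.05. fail to reject H0.

W+ = 59.5, W- = 18.5, W = min = 18.5, p = 0.105225, fail to reject H0.


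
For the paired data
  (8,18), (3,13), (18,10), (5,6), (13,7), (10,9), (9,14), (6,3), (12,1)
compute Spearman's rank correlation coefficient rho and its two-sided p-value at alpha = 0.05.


Step 1: Rank x and y separately (midranks; no ties here).
rank(x): 8->4, 3->1, 18->9, 5->2, 13->8, 10->6, 9->5, 6->3, 12->7
rank(y): 18->9, 13->7, 10->6, 6->3, 7->4, 9->5, 14->8, 3->2, 1->1
Step 2: d_i = R_x(i) - R_y(i); compute d_i^2.
  (4-9)^2=25, (1-7)^2=36, (9-6)^2=9, (2-3)^2=1, (8-4)^2=16, (6-5)^2=1, (5-8)^2=9, (3-2)^2=1, (7-1)^2=36
sum(d^2) = 134.
Step 3: rho = 1 - 6*134 / (9*(9^2 - 1)) = 1 - 804/720 = -0.116667.
Step 4: Under H0, t = rho * sqrt((n-2)/(1-rho^2)) = -0.3108 ~ t(7).
Step 5: Two-sided p-value from the t-distribution with 7 df = 0.765008.
Step 6: alpha = 0.05. fail to reject H0.

rho = -0.1167, p = 0.765008, fail to reject H0 at alpha = 0.05.


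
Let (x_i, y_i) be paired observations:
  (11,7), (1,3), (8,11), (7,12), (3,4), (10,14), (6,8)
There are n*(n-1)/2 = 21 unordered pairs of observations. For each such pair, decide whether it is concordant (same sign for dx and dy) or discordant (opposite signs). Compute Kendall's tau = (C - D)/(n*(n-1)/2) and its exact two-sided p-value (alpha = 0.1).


Step 1: Enumerate the 21 unordered pairs (i,j) with i<j and classify each by sign(x_j-x_i) * sign(y_j-y_i).
  (1,2):dx=-10,dy=-4->C; (1,3):dx=-3,dy=+4->D; (1,4):dx=-4,dy=+5->D; (1,5):dx=-8,dy=-3->C
  (1,6):dx=-1,dy=+7->D; (1,7):dx=-5,dy=+1->D; (2,3):dx=+7,dy=+8->C; (2,4):dx=+6,dy=+9->C
  (2,5):dx=+2,dy=+1->C; (2,6):dx=+9,dy=+11->C; (2,7):dx=+5,dy=+5->C; (3,4):dx=-1,dy=+1->D
  (3,5):dx=-5,dy=-7->C; (3,6):dx=+2,dy=+3->C; (3,7):dx=-2,dy=-3->C; (4,5):dx=-4,dy=-8->C
  (4,6):dx=+3,dy=+2->C; (4,7):dx=-1,dy=-4->C; (5,6):dx=+7,dy=+10->C; (5,7):dx=+3,dy=+4->C
  (6,7):dx=-4,dy=-6->C
Step 2: C = 16, D = 5, total pairs = 21.
Step 3: tau = (C - D)/(n(n-1)/2) = (16 - 5)/21 = 0.523810.
Step 4: Exact two-sided p-value (enumerate n! = 5040 permutations of y under H0): p = 0.136111.
Step 5: alpha = 0.1. fail to reject H0.

tau_b = 0.5238 (C=16, D=5), p = 0.136111, fail to reject H0.


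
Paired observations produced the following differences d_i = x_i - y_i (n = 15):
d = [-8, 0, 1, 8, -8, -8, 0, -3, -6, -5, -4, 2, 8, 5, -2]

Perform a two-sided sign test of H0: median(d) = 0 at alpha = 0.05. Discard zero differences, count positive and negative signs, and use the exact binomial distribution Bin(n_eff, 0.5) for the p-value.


Step 1: Discard zero differences. Original n = 15; n_eff = number of nonzero differences = 13.
Nonzero differences (with sign): -8, +1, +8, -8, -8, -3, -6, -5, -4, +2, +8, +5, -2
Step 2: Count signs: positive = 5, negative = 8.
Step 3: Under H0: P(positive) = 0.5, so the number of positives S ~ Bin(13, 0.5).
Step 4: Two-sided exact p-value = sum of Bin(13,0.5) probabilities at or below the observed probability = 0.581055.
Step 5: alpha = 0.05. fail to reject H0.

n_eff = 13, pos = 5, neg = 8, p = 0.581055, fail to reject H0.


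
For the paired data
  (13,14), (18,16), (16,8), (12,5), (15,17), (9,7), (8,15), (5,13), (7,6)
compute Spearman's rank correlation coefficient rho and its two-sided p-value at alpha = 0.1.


Step 1: Rank x and y separately (midranks; no ties here).
rank(x): 13->6, 18->9, 16->8, 12->5, 15->7, 9->4, 8->3, 5->1, 7->2
rank(y): 14->6, 16->8, 8->4, 5->1, 17->9, 7->3, 15->7, 13->5, 6->2
Step 2: d_i = R_x(i) - R_y(i); compute d_i^2.
  (6-6)^2=0, (9-8)^2=1, (8-4)^2=16, (5-1)^2=16, (7-9)^2=4, (4-3)^2=1, (3-7)^2=16, (1-5)^2=16, (2-2)^2=0
sum(d^2) = 70.
Step 3: rho = 1 - 6*70 / (9*(9^2 - 1)) = 1 - 420/720 = 0.416667.
Step 4: Under H0, t = rho * sqrt((n-2)/(1-rho^2)) = 1.2127 ~ t(7).
Step 5: Two-sided p-value from the t-distribution with 7 df = 0.264586.
Step 6: alpha = 0.1. fail to reject H0.

rho = 0.4167, p = 0.264586, fail to reject H0 at alpha = 0.1.


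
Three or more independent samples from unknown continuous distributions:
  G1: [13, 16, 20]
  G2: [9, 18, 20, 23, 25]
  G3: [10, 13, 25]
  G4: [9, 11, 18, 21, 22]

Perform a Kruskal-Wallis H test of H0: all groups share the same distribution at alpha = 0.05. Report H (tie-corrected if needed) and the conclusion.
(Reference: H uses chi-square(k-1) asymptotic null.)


Step 1: Combine all N = 16 observations and assign midranks.
sorted (value, group, rank): (9,G2,1.5), (9,G4,1.5), (10,G3,3), (11,G4,4), (13,G1,5.5), (13,G3,5.5), (16,G1,7), (18,G2,8.5), (18,G4,8.5), (20,G1,10.5), (20,G2,10.5), (21,G4,12), (22,G4,13), (23,G2,14), (25,G2,15.5), (25,G3,15.5)
Step 2: Sum ranks within each group.
R_1 = 23 (n_1 = 3)
R_2 = 50 (n_2 = 5)
R_3 = 24 (n_3 = 3)
R_4 = 39 (n_4 = 5)
Step 3: H = 12/(N(N+1)) * sum(R_i^2/n_i) - 3(N+1)
     = 12/(16*17) * (23^2/3 + 50^2/5 + 24^2/3 + 39^2/5) - 3*17
     = 0.044118 * 1172.53 - 51
     = 0.729412.
Step 4: Ties present; correction factor C = 1 - 30/(16^3 - 16) = 0.992647. Corrected H = 0.729412 / 0.992647 = 0.734815.
Step 5: Under H0, H ~ chi^2(3); p-value = 0.864986.
Step 6: alpha = 0.05. fail to reject H0.

H = 0.7348, df = 3, p = 0.864986, fail to reject H0.


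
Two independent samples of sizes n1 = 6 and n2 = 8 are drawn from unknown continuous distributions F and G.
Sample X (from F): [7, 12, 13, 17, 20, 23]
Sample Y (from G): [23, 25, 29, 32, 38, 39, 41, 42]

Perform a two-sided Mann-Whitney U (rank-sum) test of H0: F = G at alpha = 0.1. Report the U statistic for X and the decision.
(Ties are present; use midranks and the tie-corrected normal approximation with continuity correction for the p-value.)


Step 1: Combine and sort all 14 observations; assign midranks.
sorted (value, group): (7,X), (12,X), (13,X), (17,X), (20,X), (23,X), (23,Y), (25,Y), (29,Y), (32,Y), (38,Y), (39,Y), (41,Y), (42,Y)
ranks: 7->1, 12->2, 13->3, 17->4, 20->5, 23->6.5, 23->6.5, 25->8, 29->9, 32->10, 38->11, 39->12, 41->13, 42->14
Step 2: Rank sum for X: R1 = 1 + 2 + 3 + 4 + 5 + 6.5 = 21.5.
Step 3: U_X = R1 - n1(n1+1)/2 = 21.5 - 6*7/2 = 21.5 - 21 = 0.5.
       U_Y = n1*n2 - U_X = 48 - 0.5 = 47.5.
Step 4: Ties are present, so use the tie-corrected normal approximation (with continuity correction) for the p-value.
Step 5: p-value = 0.002953; compare to alpha = 0.1. reject H0.

U_X = 0.5, p = 0.002953, reject H0 at alpha = 0.1.


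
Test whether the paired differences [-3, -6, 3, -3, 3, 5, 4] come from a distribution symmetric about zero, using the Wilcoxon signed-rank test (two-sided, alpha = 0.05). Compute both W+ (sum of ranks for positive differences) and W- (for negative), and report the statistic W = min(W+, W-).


Step 1: Drop any zero differences (none here) and take |d_i|.
|d| = [3, 6, 3, 3, 3, 5, 4]
Step 2: Midrank |d_i| (ties get averaged ranks).
ranks: |3|->2.5, |6|->7, |3|->2.5, |3|->2.5, |3|->2.5, |5|->6, |4|->5
Step 3: Attach original signs; sum ranks with positive sign and with negative sign.
W+ = 2.5 + 2.5 + 6 + 5 = 16
W- = 2.5 + 7 + 2.5 = 12
(Check: W+ + W- = 28 should equal n(n+1)/2 = 28.)
Step 4: Test statistic W = min(W+, W-) = 12.
Step 5: Ties in |d|, so use the tie-corrected normal approximation.
        E[W] = n(n+1)/4 = 7*8/4 = 14.
        Tie groups: |d|=3 (t=4); sum(t^3 - t) = 60.
        Var[W] = n(n+1)(2n+1)/24 - sum(t^3-t)/48 = 840/24 - 60/48 = 33.75.
        z = (W - E[W]) / sqrt(Var[W]) = (12 - 14) / 5.8095 = -0.3443.
        Two-sided p = 2*Phi(z) = 0.730647.
Step 6: alpha = 0.05. fail to reject H0.

W+ = 16, W- = 12, W = min = 12, p = 0.730647, fail to reject H0.


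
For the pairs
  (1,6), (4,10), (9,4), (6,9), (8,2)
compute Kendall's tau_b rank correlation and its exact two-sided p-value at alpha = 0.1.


Step 1: Enumerate the 10 unordered pairs (i,j) with i<j and classify each by sign(x_j-x_i) * sign(y_j-y_i).
  (1,2):dx=+3,dy=+4->C; (1,3):dx=+8,dy=-2->D; (1,4):dx=+5,dy=+3->C; (1,5):dx=+7,dy=-4->D
  (2,3):dx=+5,dy=-6->D; (2,4):dx=+2,dy=-1->D; (2,5):dx=+4,dy=-8->D; (3,4):dx=-3,dy=+5->D
  (3,5):dx=-1,dy=-2->C; (4,5):dx=+2,dy=-7->D
Step 2: C = 3, D = 7, total pairs = 10.
Step 3: tau = (C - D)/(n(n-1)/2) = (3 - 7)/10 = -0.400000.
Step 4: Exact two-sided p-value (enumerate n! = 120 permutations of y under H0): p = 0.483333.
Step 5: alpha = 0.1. fail to reject H0.

tau_b = -0.4000 (C=3, D=7), p = 0.483333, fail to reject H0.


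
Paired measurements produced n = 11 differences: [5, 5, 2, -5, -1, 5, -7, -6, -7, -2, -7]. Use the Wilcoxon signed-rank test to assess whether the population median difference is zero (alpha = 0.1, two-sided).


Step 1: Drop any zero differences (none here) and take |d_i|.
|d| = [5, 5, 2, 5, 1, 5, 7, 6, 7, 2, 7]
Step 2: Midrank |d_i| (ties get averaged ranks).
ranks: |5|->5.5, |5|->5.5, |2|->2.5, |5|->5.5, |1|->1, |5|->5.5, |7|->10, |6|->8, |7|->10, |2|->2.5, |7|->10
Step 3: Attach original signs; sum ranks with positive sign and with negative sign.
W+ = 5.5 + 5.5 + 2.5 + 5.5 = 19
W- = 5.5 + 1 + 10 + 8 + 10 + 2.5 + 10 = 47
(Check: W+ + W- = 66 should equal n(n+1)/2 = 66.)
Step 4: Test statistic W = min(W+, W-) = 19.
Step 5: Ties in |d|, so use the tie-corrected normal approximation.
        E[W] = n(n+1)/4 = 11*12/4 = 33.
        Tie groups: |d|=2 (t=2), |d|=5 (t=4), |d|=7 (t=3); sum(t^3 - t) = 90.
        Var[W] = n(n+1)(2n+1)/24 - sum(t^3-t)/48 = 3036/24 - 90/48 = 124.625.
        z = (W - E[W]) / sqrt(Var[W]) = (19 - 33) / 11.1636 = -1.2541.
        Two-sided p = 2*Phi(z) = 0.209813.
Step 6: alpha = 0.1. fail to reject H0.

W+ = 19, W- = 47, W = min = 19, p = 0.209813, fail to reject H0.


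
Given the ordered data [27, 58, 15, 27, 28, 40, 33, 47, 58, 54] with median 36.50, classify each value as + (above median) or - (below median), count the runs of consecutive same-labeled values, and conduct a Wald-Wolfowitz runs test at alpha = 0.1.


Step 1: Compute median = 36.50; label A = above, B = below.
Labels in order: BABBBABAAA  (n_A = 5, n_B = 5)
Step 2: Count runs R = 6.
Step 3: Under H0 (random ordering), E[R] = 2*n_A*n_B/(n_A+n_B) + 1 = 2*5*5/10 + 1 = 6.0000.
        Var[R] = 2*n_A*n_B*(2*n_A*n_B - n_A - n_B) / ((n_A+n_B)^2 * (n_A+n_B-1)) = 2000/900 = 2.2222.
        SD[R] = 1.4907.
Step 4: R = E[R], so z = 0 with no continuity correction.
Step 5: Two-sided p-value via normal approximation = 2*(1 - Phi(|z|)) = 1.000000.
Step 6: alpha = 0.1. fail to reject H0.

R = 6, z = 0.0000, p = 1.000000, fail to reject H0.


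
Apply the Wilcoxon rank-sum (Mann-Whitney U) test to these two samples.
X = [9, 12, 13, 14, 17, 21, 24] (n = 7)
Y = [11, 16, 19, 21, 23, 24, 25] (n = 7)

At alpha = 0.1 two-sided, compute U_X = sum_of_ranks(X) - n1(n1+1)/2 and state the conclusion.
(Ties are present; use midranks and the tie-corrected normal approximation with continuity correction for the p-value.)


Step 1: Combine and sort all 14 observations; assign midranks.
sorted (value, group): (9,X), (11,Y), (12,X), (13,X), (14,X), (16,Y), (17,X), (19,Y), (21,X), (21,Y), (23,Y), (24,X), (24,Y), (25,Y)
ranks: 9->1, 11->2, 12->3, 13->4, 14->5, 16->6, 17->7, 19->8, 21->9.5, 21->9.5, 23->11, 24->12.5, 24->12.5, 25->14
Step 2: Rank sum for X: R1 = 1 + 3 + 4 + 5 + 7 + 9.5 + 12.5 = 42.
Step 3: U_X = R1 - n1(n1+1)/2 = 42 - 7*8/2 = 42 - 28 = 14.
       U_Y = n1*n2 - U_X = 49 - 14 = 35.
Step 4: Ties are present, so use the tie-corrected normal approximation (with continuity correction) for the p-value.
Step 5: p-value = 0.200345; compare to alpha = 0.1. fail to reject H0.

U_X = 14, p = 0.200345, fail to reject H0 at alpha = 0.1.


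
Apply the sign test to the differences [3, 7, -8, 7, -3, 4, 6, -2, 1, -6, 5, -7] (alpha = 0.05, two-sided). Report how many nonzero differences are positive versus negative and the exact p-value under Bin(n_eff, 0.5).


Step 1: Discard zero differences. Original n = 12; n_eff = number of nonzero differences = 12.
Nonzero differences (with sign): +3, +7, -8, +7, -3, +4, +6, -2, +1, -6, +5, -7
Step 2: Count signs: positive = 7, negative = 5.
Step 3: Under H0: P(positive) = 0.5, so the number of positives S ~ Bin(12, 0.5).
Step 4: Two-sided exact p-value = sum of Bin(12,0.5) probabilities at or below the observed probability = 0.774414.
Step 5: alpha = 0.05. fail to reject H0.

n_eff = 12, pos = 7, neg = 5, p = 0.774414, fail to reject H0.


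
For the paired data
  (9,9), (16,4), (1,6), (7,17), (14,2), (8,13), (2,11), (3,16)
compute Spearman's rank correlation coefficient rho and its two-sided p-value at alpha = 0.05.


Step 1: Rank x and y separately (midranks; no ties here).
rank(x): 9->6, 16->8, 1->1, 7->4, 14->7, 8->5, 2->2, 3->3
rank(y): 9->4, 4->2, 6->3, 17->8, 2->1, 13->6, 11->5, 16->7
Step 2: d_i = R_x(i) - R_y(i); compute d_i^2.
  (6-4)^2=4, (8-2)^2=36, (1-3)^2=4, (4-8)^2=16, (7-1)^2=36, (5-6)^2=1, (2-5)^2=9, (3-7)^2=16
sum(d^2) = 122.
Step 3: rho = 1 - 6*122 / (8*(8^2 - 1)) = 1 - 732/504 = -0.452381.
Step 4: Under H0, t = rho * sqrt((n-2)/(1-rho^2)) = -1.2425 ~ t(6).
Step 5: Two-sided p-value from the t-distribution with 6 df = 0.260405.
Step 6: alpha = 0.05. fail to reject H0.

rho = -0.4524, p = 0.260405, fail to reject H0 at alpha = 0.05.


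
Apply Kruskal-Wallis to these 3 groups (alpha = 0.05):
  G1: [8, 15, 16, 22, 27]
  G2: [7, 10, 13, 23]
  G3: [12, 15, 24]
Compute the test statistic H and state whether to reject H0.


Step 1: Combine all N = 12 observations and assign midranks.
sorted (value, group, rank): (7,G2,1), (8,G1,2), (10,G2,3), (12,G3,4), (13,G2,5), (15,G1,6.5), (15,G3,6.5), (16,G1,8), (22,G1,9), (23,G2,10), (24,G3,11), (27,G1,12)
Step 2: Sum ranks within each group.
R_1 = 37.5 (n_1 = 5)
R_2 = 19 (n_2 = 4)
R_3 = 21.5 (n_3 = 3)
Step 3: H = 12/(N(N+1)) * sum(R_i^2/n_i) - 3(N+1)
     = 12/(12*13) * (37.5^2/5 + 19^2/4 + 21.5^2/3) - 3*13
     = 0.076923 * 525.583 - 39
     = 1.429487.
Step 4: Ties present; correction factor C = 1 - 6/(12^3 - 12) = 0.996503. Corrected H = 1.429487 / 0.996503 = 1.434503.
Step 5: Under H0, H ~ chi^2(2); p-value = 0.488092.
Step 6: alpha = 0.05. fail to reject H0.

H = 1.4345, df = 2, p = 0.488092, fail to reject H0.


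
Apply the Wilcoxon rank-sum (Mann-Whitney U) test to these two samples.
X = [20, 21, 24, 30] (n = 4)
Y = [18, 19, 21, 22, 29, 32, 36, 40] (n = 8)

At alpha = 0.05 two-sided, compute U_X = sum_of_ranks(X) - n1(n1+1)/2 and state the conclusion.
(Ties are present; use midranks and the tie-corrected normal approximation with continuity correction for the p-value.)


Step 1: Combine and sort all 12 observations; assign midranks.
sorted (value, group): (18,Y), (19,Y), (20,X), (21,X), (21,Y), (22,Y), (24,X), (29,Y), (30,X), (32,Y), (36,Y), (40,Y)
ranks: 18->1, 19->2, 20->3, 21->4.5, 21->4.5, 22->6, 24->7, 29->8, 30->9, 32->10, 36->11, 40->12
Step 2: Rank sum for X: R1 = 3 + 4.5 + 7 + 9 = 23.5.
Step 3: U_X = R1 - n1(n1+1)/2 = 23.5 - 4*5/2 = 23.5 - 10 = 13.5.
       U_Y = n1*n2 - U_X = 32 - 13.5 = 18.5.
Step 4: Ties are present, so use the tie-corrected normal approximation (with continuity correction) for the p-value.
Step 5: p-value = 0.733647; compare to alpha = 0.05. fail to reject H0.

U_X = 13.5, p = 0.733647, fail to reject H0 at alpha = 0.05.


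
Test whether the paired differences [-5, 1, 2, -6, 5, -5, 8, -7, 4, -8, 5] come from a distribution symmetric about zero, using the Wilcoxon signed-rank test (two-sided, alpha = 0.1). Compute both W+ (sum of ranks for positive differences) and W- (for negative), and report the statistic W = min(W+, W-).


Step 1: Drop any zero differences (none here) and take |d_i|.
|d| = [5, 1, 2, 6, 5, 5, 8, 7, 4, 8, 5]
Step 2: Midrank |d_i| (ties get averaged ranks).
ranks: |5|->5.5, |1|->1, |2|->2, |6|->8, |5|->5.5, |5|->5.5, |8|->10.5, |7|->9, |4|->3, |8|->10.5, |5|->5.5
Step 3: Attach original signs; sum ranks with positive sign and with negative sign.
W+ = 1 + 2 + 5.5 + 10.5 + 3 + 5.5 = 27.5
W- = 5.5 + 8 + 5.5 + 9 + 10.5 = 38.5
(Check: W+ + W- = 66 should equal n(n+1)/2 = 66.)
Step 4: Test statistic W = min(W+, W-) = 27.5.
Step 5: Ties in |d|, so use the tie-corrected normal approximation.
        E[W] = n(n+1)/4 = 11*12/4 = 33.
        Tie groups: |d|=5 (t=4), |d|=8 (t=2); sum(t^3 - t) = 66.
        Var[W] = n(n+1)(2n+1)/24 - sum(t^3-t)/48 = 3036/24 - 66/48 = 125.125.
        z = (W - E[W]) / sqrt(Var[W]) = (27.5 - 33) / 11.1859 = -0.4917.
        Two-sided p = 2*Phi(z) = 0.622939.
Step 6: alpha = 0.1. fail to reject H0.

W+ = 27.5, W- = 38.5, W = min = 27.5, p = 0.622939, fail to reject H0.


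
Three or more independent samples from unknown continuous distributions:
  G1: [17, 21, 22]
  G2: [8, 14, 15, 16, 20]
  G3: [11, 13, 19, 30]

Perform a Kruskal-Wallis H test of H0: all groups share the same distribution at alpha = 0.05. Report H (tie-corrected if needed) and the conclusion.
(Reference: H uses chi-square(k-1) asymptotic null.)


Step 1: Combine all N = 12 observations and assign midranks.
sorted (value, group, rank): (8,G2,1), (11,G3,2), (13,G3,3), (14,G2,4), (15,G2,5), (16,G2,6), (17,G1,7), (19,G3,8), (20,G2,9), (21,G1,10), (22,G1,11), (30,G3,12)
Step 2: Sum ranks within each group.
R_1 = 28 (n_1 = 3)
R_2 = 25 (n_2 = 5)
R_3 = 25 (n_3 = 4)
Step 3: H = 12/(N(N+1)) * sum(R_i^2/n_i) - 3(N+1)
     = 12/(12*13) * (28^2/3 + 25^2/5 + 25^2/4) - 3*13
     = 0.076923 * 542.583 - 39
     = 2.737179.
Step 4: No ties, so H is used without correction.
Step 5: Under H0, H ~ chi^2(2); p-value = 0.254466.
Step 6: alpha = 0.05. fail to reject H0.

H = 2.7372, df = 2, p = 0.254466, fail to reject H0.


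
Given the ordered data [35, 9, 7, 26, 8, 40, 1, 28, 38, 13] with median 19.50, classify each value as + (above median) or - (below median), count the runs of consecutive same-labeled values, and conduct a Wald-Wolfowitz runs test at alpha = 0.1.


Step 1: Compute median = 19.50; label A = above, B = below.
Labels in order: ABBABABAAB  (n_A = 5, n_B = 5)
Step 2: Count runs R = 8.
Step 3: Under H0 (random ordering), E[R] = 2*n_A*n_B/(n_A+n_B) + 1 = 2*5*5/10 + 1 = 6.0000.
        Var[R] = 2*n_A*n_B*(2*n_A*n_B - n_A - n_B) / ((n_A+n_B)^2 * (n_A+n_B-1)) = 2000/900 = 2.2222.
        SD[R] = 1.4907.
Step 4: Continuity-corrected z = (R - 0.5 - E[R]) / SD[R] = (8 - 0.5 - 6.0000) / 1.4907 = 1.0062.
Step 5: Two-sided p-value via normal approximation = 2*(1 - Phi(|z|)) = 0.314305.
Step 6: alpha = 0.1. fail to reject H0.

R = 8, z = 1.0062, p = 0.314305, fail to reject H0.


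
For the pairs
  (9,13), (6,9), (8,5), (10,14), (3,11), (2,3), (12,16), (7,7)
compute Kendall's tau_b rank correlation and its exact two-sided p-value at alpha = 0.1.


Step 1: Enumerate the 28 unordered pairs (i,j) with i<j and classify each by sign(x_j-x_i) * sign(y_j-y_i).
  (1,2):dx=-3,dy=-4->C; (1,3):dx=-1,dy=-8->C; (1,4):dx=+1,dy=+1->C; (1,5):dx=-6,dy=-2->C
  (1,6):dx=-7,dy=-10->C; (1,7):dx=+3,dy=+3->C; (1,8):dx=-2,dy=-6->C; (2,3):dx=+2,dy=-4->D
  (2,4):dx=+4,dy=+5->C; (2,5):dx=-3,dy=+2->D; (2,6):dx=-4,dy=-6->C; (2,7):dx=+6,dy=+7->C
  (2,8):dx=+1,dy=-2->D; (3,4):dx=+2,dy=+9->C; (3,5):dx=-5,dy=+6->D; (3,6):dx=-6,dy=-2->C
  (3,7):dx=+4,dy=+11->C; (3,8):dx=-1,dy=+2->D; (4,5):dx=-7,dy=-3->C; (4,6):dx=-8,dy=-11->C
  (4,7):dx=+2,dy=+2->C; (4,8):dx=-3,dy=-7->C; (5,6):dx=-1,dy=-8->C; (5,7):dx=+9,dy=+5->C
  (5,8):dx=+4,dy=-4->D; (6,7):dx=+10,dy=+13->C; (6,8):dx=+5,dy=+4->C; (7,8):dx=-5,dy=-9->C
Step 2: C = 22, D = 6, total pairs = 28.
Step 3: tau = (C - D)/(n(n-1)/2) = (22 - 6)/28 = 0.571429.
Step 4: Exact two-sided p-value (enumerate n! = 40320 permutations of y under H0): p = 0.061012.
Step 5: alpha = 0.1. reject H0.

tau_b = 0.5714 (C=22, D=6), p = 0.061012, reject H0.


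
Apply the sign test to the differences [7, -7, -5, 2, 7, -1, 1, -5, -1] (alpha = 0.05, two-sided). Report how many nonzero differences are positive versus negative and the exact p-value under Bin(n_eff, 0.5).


Step 1: Discard zero differences. Original n = 9; n_eff = number of nonzero differences = 9.
Nonzero differences (with sign): +7, -7, -5, +2, +7, -1, +1, -5, -1
Step 2: Count signs: positive = 4, negative = 5.
Step 3: Under H0: P(positive) = 0.5, so the number of positives S ~ Bin(9, 0.5).
Step 4: Two-sided exact p-value = sum of Bin(9,0.5) probabilities at or below the observed probability = 1.000000.
Step 5: alpha = 0.05. fail to reject H0.

n_eff = 9, pos = 4, neg = 5, p = 1.000000, fail to reject H0.


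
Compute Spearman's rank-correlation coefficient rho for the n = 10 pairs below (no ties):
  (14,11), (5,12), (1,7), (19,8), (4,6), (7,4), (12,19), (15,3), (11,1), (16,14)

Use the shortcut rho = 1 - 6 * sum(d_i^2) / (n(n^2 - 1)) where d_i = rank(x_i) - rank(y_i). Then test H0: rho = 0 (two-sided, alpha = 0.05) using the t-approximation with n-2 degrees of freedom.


Step 1: Rank x and y separately (midranks; no ties here).
rank(x): 14->7, 5->3, 1->1, 19->10, 4->2, 7->4, 12->6, 15->8, 11->5, 16->9
rank(y): 11->7, 12->8, 7->5, 8->6, 6->4, 4->3, 19->10, 3->2, 1->1, 14->9
Step 2: d_i = R_x(i) - R_y(i); compute d_i^2.
  (7-7)^2=0, (3-8)^2=25, (1-5)^2=16, (10-6)^2=16, (2-4)^2=4, (4-3)^2=1, (6-10)^2=16, (8-2)^2=36, (5-1)^2=16, (9-9)^2=0
sum(d^2) = 130.
Step 3: rho = 1 - 6*130 / (10*(10^2 - 1)) = 1 - 780/990 = 0.212121.
Step 4: Under H0, t = rho * sqrt((n-2)/(1-rho^2)) = 0.6139 ~ t(8).
Step 5: Two-sided p-value from the t-distribution with 8 df = 0.556306.
Step 6: alpha = 0.05. fail to reject H0.

rho = 0.2121, p = 0.556306, fail to reject H0 at alpha = 0.05.


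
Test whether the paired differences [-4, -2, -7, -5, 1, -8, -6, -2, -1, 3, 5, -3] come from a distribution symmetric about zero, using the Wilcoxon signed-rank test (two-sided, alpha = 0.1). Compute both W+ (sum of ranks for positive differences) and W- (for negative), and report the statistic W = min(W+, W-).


Step 1: Drop any zero differences (none here) and take |d_i|.
|d| = [4, 2, 7, 5, 1, 8, 6, 2, 1, 3, 5, 3]
Step 2: Midrank |d_i| (ties get averaged ranks).
ranks: |4|->7, |2|->3.5, |7|->11, |5|->8.5, |1|->1.5, |8|->12, |6|->10, |2|->3.5, |1|->1.5, |3|->5.5, |5|->8.5, |3|->5.5
Step 3: Attach original signs; sum ranks with positive sign and with negative sign.
W+ = 1.5 + 5.5 + 8.5 = 15.5
W- = 7 + 3.5 + 11 + 8.5 + 12 + 10 + 3.5 + 1.5 + 5.5 = 62.5
(Check: W+ + W- = 78 should equal n(n+1)/2 = 78.)
Step 4: Test statistic W = min(W+, W-) = 15.5.
Step 5: Ties in |d|, so use the tie-corrected normal approximation.
        E[W] = n(n+1)/4 = 12*13/4 = 39.
        Tie groups: |d|=1 (t=2), |d|=2 (t=2), |d|=3 (t=2), |d|=5 (t=2); sum(t^3 - t) = 24.
        Var[W] = n(n+1)(2n+1)/24 - sum(t^3-t)/48 = 3900/24 - 24/48 = 162.
        z = (W - E[W]) / sqrt(Var[W]) = (15.5 - 39) / 12.7279 = -1.8463.
        Two-sided p = 2*Phi(z) = 0.064844.
Step 6: alpha = 0.1. reject H0.

W+ = 15.5, W- = 62.5, W = min = 15.5, p = 0.064844, reject H0.


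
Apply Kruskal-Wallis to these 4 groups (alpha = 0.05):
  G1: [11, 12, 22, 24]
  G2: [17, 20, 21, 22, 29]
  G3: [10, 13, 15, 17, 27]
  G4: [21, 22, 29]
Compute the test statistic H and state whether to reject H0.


Step 1: Combine all N = 17 observations and assign midranks.
sorted (value, group, rank): (10,G3,1), (11,G1,2), (12,G1,3), (13,G3,4), (15,G3,5), (17,G2,6.5), (17,G3,6.5), (20,G2,8), (21,G2,9.5), (21,G4,9.5), (22,G1,12), (22,G2,12), (22,G4,12), (24,G1,14), (27,G3,15), (29,G2,16.5), (29,G4,16.5)
Step 2: Sum ranks within each group.
R_1 = 31 (n_1 = 4)
R_2 = 52.5 (n_2 = 5)
R_3 = 31.5 (n_3 = 5)
R_4 = 38 (n_4 = 3)
Step 3: H = 12/(N(N+1)) * sum(R_i^2/n_i) - 3(N+1)
     = 12/(17*18) * (31^2/4 + 52.5^2/5 + 31.5^2/5 + 38^2/3) - 3*18
     = 0.039216 * 1471.28 - 54
     = 3.697386.
Step 4: Ties present; correction factor C = 1 - 42/(17^3 - 17) = 0.991422. Corrected H = 3.697386 / 0.991422 = 3.729378.
Step 5: Under H0, H ~ chi^2(3); p-value = 0.292208.
Step 6: alpha = 0.05. fail to reject H0.

H = 3.7294, df = 3, p = 0.292208, fail to reject H0.


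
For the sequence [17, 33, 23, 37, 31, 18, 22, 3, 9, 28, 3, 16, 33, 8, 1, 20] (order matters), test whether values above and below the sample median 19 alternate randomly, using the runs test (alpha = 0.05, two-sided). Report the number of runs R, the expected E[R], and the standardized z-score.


Step 1: Compute median = 19; label A = above, B = below.
Labels in order: BAAAABABBABBABBA  (n_A = 8, n_B = 8)
Step 2: Count runs R = 10.
Step 3: Under H0 (random ordering), E[R] = 2*n_A*n_B/(n_A+n_B) + 1 = 2*8*8/16 + 1 = 9.0000.
        Var[R] = 2*n_A*n_B*(2*n_A*n_B - n_A - n_B) / ((n_A+n_B)^2 * (n_A+n_B-1)) = 14336/3840 = 3.7333.
        SD[R] = 1.9322.
Step 4: Continuity-corrected z = (R - 0.5 - E[R]) / SD[R] = (10 - 0.5 - 9.0000) / 1.9322 = 0.2588.
Step 5: Two-sided p-value via normal approximation = 2*(1 - Phi(|z|)) = 0.795809.
Step 6: alpha = 0.05. fail to reject H0.

R = 10, z = 0.2588, p = 0.795809, fail to reject H0.


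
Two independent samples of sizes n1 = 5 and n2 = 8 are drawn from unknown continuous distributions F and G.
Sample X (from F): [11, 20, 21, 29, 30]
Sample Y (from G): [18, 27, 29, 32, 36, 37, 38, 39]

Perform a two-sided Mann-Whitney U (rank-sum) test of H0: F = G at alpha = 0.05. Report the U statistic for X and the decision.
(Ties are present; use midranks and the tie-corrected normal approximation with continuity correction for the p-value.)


Step 1: Combine and sort all 13 observations; assign midranks.
sorted (value, group): (11,X), (18,Y), (20,X), (21,X), (27,Y), (29,X), (29,Y), (30,X), (32,Y), (36,Y), (37,Y), (38,Y), (39,Y)
ranks: 11->1, 18->2, 20->3, 21->4, 27->5, 29->6.5, 29->6.5, 30->8, 32->9, 36->10, 37->11, 38->12, 39->13
Step 2: Rank sum for X: R1 = 1 + 3 + 4 + 6.5 + 8 = 22.5.
Step 3: U_X = R1 - n1(n1+1)/2 = 22.5 - 5*6/2 = 22.5 - 15 = 7.5.
       U_Y = n1*n2 - U_X = 40 - 7.5 = 32.5.
Step 4: Ties are present, so use the tie-corrected normal approximation (with continuity correction) for the p-value.
Step 5: p-value = 0.078571; compare to alpha = 0.05. fail to reject H0.

U_X = 7.5, p = 0.078571, fail to reject H0 at alpha = 0.05.
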